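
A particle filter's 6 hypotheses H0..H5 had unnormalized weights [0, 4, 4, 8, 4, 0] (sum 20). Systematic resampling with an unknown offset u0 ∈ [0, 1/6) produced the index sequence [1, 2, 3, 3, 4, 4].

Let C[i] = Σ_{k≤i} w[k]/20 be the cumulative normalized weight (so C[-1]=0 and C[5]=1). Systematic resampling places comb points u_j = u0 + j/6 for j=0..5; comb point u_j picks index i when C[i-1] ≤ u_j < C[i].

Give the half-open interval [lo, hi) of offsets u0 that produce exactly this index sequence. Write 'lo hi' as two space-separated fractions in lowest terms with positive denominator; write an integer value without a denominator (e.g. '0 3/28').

C = [0, 1/5, 2/5, 4/5, 1, 1]
j=0 picked index 1: u0 ∈ [0, 1/5)
j=1 picked index 2: u0 ∈ [1/30, 7/30)
j=2 picked index 3: u0 ∈ [1/15, 7/15)
j=3 picked index 3: u0 ∈ [-1/10, 3/10)
j=4 picked index 4: u0 ∈ [2/15, 1/3)
j=5 picked index 4: u0 ∈ [-1/30, 1/6)
intersection: [2/15, 1/6)

2/15 1/6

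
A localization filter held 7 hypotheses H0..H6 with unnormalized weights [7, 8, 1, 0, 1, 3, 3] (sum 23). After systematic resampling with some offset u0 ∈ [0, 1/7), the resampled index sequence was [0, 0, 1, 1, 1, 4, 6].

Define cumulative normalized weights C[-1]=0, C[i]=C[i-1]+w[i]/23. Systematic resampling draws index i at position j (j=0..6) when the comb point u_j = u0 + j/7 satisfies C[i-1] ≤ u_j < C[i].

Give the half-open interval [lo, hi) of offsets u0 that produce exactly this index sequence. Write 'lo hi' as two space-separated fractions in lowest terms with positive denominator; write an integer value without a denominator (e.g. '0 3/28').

3/161 4/161

C = [7/23, 15/23, 16/23, 16/23, 17/23, 20/23, 1]
j=0 picked index 0: u0 ∈ [0, 7/23)
j=1 picked index 0: u0 ∈ [-1/7, 26/161)
j=2 picked index 1: u0 ∈ [3/161, 59/161)
j=3 picked index 1: u0 ∈ [-20/161, 36/161)
j=4 picked index 1: u0 ∈ [-43/161, 13/161)
j=5 picked index 4: u0 ∈ [-3/161, 4/161)
j=6 picked index 6: u0 ∈ [2/161, 1/7)
intersection: [3/161, 4/161)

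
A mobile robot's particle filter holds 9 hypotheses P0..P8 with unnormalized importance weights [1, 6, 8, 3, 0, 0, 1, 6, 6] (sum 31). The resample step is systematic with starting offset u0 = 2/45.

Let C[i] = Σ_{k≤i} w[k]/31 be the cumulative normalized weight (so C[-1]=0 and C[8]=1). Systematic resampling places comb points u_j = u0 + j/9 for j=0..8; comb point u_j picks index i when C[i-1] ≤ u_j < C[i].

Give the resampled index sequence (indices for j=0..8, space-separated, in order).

1 1 2 2 3 6 7 8 8

C = [1/31, 7/31, 15/31, 18/31, 18/31, 18/31, 19/31, 25/31, 1]
j=0: u_0=2/45 ∈ [1/31, 7/31) → index 1
j=1: u_1=7/45 ∈ [1/31, 7/31) → index 1
j=2: u_2=4/15 ∈ [7/31, 15/31) → index 2
j=3: u_3=17/45 ∈ [7/31, 15/31) → index 2
j=4: u_4=22/45 ∈ [15/31, 18/31) → index 3
j=5: u_5=3/5 ∈ [18/31, 19/31) → index 6
j=6: u_6=32/45 ∈ [19/31, 25/31) → index 7
j=7: u_7=37/45 ∈ [25/31, 1) → index 8
j=8: u_8=14/15 ∈ [25/31, 1) → index 8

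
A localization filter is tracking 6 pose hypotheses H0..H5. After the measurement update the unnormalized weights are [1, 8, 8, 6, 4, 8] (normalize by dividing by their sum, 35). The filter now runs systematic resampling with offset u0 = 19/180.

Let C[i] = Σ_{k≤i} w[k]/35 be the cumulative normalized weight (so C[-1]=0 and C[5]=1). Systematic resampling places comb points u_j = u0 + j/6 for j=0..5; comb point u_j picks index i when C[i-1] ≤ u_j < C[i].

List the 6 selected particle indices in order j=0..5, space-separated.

1 2 2 3 5 5

C = [1/35, 9/35, 17/35, 23/35, 27/35, 1]
j=0: u_0=19/180 ∈ [1/35, 9/35) → index 1
j=1: u_1=49/180 ∈ [9/35, 17/35) → index 2
j=2: u_2=79/180 ∈ [9/35, 17/35) → index 2
j=3: u_3=109/180 ∈ [17/35, 23/35) → index 3
j=4: u_4=139/180 ∈ [27/35, 1) → index 5
j=5: u_5=169/180 ∈ [27/35, 1) → index 5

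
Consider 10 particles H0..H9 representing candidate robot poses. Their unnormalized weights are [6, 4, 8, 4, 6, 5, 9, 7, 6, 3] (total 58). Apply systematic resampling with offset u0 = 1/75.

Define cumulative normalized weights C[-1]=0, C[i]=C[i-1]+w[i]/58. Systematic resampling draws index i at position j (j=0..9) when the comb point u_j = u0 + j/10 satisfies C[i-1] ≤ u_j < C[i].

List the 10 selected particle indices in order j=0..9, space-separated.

0 1 2 3 4 5 6 6 7 8

C = [3/29, 5/29, 9/29, 11/29, 14/29, 33/58, 21/29, 49/58, 55/58, 1]
j=0: u_0=1/75 ∈ [0, 3/29) → index 0
j=1: u_1=17/150 ∈ [3/29, 5/29) → index 1
j=2: u_2=16/75 ∈ [5/29, 9/29) → index 2
j=3: u_3=47/150 ∈ [9/29, 11/29) → index 3
j=4: u_4=31/75 ∈ [11/29, 14/29) → index 4
j=5: u_5=77/150 ∈ [14/29, 33/58) → index 5
j=6: u_6=46/75 ∈ [33/58, 21/29) → index 6
j=7: u_7=107/150 ∈ [33/58, 21/29) → index 6
j=8: u_8=61/75 ∈ [21/29, 49/58) → index 7
j=9: u_9=137/150 ∈ [49/58, 55/58) → index 8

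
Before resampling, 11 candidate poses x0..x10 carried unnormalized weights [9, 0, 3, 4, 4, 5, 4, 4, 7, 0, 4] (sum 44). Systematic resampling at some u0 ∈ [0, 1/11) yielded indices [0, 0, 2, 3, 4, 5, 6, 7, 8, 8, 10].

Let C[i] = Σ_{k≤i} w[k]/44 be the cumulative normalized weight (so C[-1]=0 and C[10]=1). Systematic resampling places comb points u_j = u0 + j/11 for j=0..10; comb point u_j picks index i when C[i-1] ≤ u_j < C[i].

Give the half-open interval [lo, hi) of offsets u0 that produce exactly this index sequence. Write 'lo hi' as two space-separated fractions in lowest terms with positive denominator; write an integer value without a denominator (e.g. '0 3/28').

C = [9/44, 9/44, 3/11, 4/11, 5/11, 25/44, 29/44, 3/4, 10/11, 10/11, 1]
j=0 picked index 0: u0 ∈ [0, 9/44)
j=1 picked index 0: u0 ∈ [-1/11, 5/44)
j=2 picked index 2: u0 ∈ [1/44, 1/11)
j=3 picked index 3: u0 ∈ [0, 1/11)
j=4 picked index 4: u0 ∈ [0, 1/11)
j=5 picked index 5: u0 ∈ [0, 5/44)
j=6 picked index 6: u0 ∈ [1/44, 5/44)
j=7 picked index 7: u0 ∈ [1/44, 5/44)
j=8 picked index 8: u0 ∈ [1/44, 2/11)
j=9 picked index 8: u0 ∈ [-3/44, 1/11)
j=10 picked index 10: u0 ∈ [0, 1/11)
intersection: [1/44, 1/11)

1/44 1/11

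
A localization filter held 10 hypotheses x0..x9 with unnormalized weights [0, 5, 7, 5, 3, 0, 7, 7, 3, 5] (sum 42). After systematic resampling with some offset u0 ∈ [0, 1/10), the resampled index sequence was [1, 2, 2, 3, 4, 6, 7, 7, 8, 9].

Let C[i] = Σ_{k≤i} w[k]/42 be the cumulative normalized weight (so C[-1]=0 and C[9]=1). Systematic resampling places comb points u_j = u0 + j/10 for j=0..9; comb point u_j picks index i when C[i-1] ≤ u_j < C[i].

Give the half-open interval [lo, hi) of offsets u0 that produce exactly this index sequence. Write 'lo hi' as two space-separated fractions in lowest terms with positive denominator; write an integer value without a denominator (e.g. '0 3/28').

C = [0, 5/42, 2/7, 17/42, 10/21, 10/21, 9/14, 17/21, 37/42, 1]
j=0 picked index 1: u0 ∈ [0, 5/42)
j=1 picked index 2: u0 ∈ [2/105, 13/70)
j=2 picked index 2: u0 ∈ [-17/210, 3/35)
j=3 picked index 3: u0 ∈ [-1/70, 11/105)
j=4 picked index 4: u0 ∈ [1/210, 8/105)
j=5 picked index 6: u0 ∈ [-1/42, 1/7)
j=6 picked index 7: u0 ∈ [3/70, 22/105)
j=7 picked index 7: u0 ∈ [-2/35, 23/210)
j=8 picked index 8: u0 ∈ [1/105, 17/210)
j=9 picked index 9: u0 ∈ [-2/105, 1/10)
intersection: [3/70, 8/105)

3/70 8/105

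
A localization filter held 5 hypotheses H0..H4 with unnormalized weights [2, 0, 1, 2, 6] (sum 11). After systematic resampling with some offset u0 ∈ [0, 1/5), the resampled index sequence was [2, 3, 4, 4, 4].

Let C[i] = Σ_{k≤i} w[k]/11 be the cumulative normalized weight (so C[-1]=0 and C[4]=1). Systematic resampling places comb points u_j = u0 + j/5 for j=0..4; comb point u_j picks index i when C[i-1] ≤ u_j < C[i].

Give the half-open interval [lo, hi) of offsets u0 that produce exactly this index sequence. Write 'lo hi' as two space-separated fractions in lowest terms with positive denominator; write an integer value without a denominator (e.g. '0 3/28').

C = [2/11, 2/11, 3/11, 5/11, 1]
j=0 picked index 2: u0 ∈ [2/11, 3/11)
j=1 picked index 3: u0 ∈ [4/55, 14/55)
j=2 picked index 4: u0 ∈ [3/55, 3/5)
j=3 picked index 4: u0 ∈ [-8/55, 2/5)
j=4 picked index 4: u0 ∈ [-19/55, 1/5)
intersection: [2/11, 1/5)

2/11 1/5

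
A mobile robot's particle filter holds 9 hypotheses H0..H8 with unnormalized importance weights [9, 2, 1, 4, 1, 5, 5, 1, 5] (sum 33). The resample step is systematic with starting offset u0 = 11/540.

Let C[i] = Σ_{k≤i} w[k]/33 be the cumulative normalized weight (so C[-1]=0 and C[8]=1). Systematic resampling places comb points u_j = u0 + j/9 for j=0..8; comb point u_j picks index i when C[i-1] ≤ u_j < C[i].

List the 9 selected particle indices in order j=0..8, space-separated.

0 0 0 2 3 5 6 6 8

C = [3/11, 1/3, 4/11, 16/33, 17/33, 2/3, 9/11, 28/33, 1]
j=0: u_0=11/540 ∈ [0, 3/11) → index 0
j=1: u_1=71/540 ∈ [0, 3/11) → index 0
j=2: u_2=131/540 ∈ [0, 3/11) → index 0
j=3: u_3=191/540 ∈ [1/3, 4/11) → index 2
j=4: u_4=251/540 ∈ [4/11, 16/33) → index 3
j=5: u_5=311/540 ∈ [17/33, 2/3) → index 5
j=6: u_6=371/540 ∈ [2/3, 9/11) → index 6
j=7: u_7=431/540 ∈ [2/3, 9/11) → index 6
j=8: u_8=491/540 ∈ [28/33, 1) → index 8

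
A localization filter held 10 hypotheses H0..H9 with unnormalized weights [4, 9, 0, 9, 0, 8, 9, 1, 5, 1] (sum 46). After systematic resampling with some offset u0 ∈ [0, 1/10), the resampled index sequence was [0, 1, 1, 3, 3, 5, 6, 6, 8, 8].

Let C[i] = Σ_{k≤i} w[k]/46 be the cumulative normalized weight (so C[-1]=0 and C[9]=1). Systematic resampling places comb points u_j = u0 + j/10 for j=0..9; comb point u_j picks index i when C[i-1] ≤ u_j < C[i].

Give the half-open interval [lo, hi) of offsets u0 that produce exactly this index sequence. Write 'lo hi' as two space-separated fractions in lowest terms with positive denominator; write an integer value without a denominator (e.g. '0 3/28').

8/115 9/115

C = [2/23, 13/46, 13/46, 11/23, 11/23, 15/23, 39/46, 20/23, 45/46, 1]
j=0 picked index 0: u0 ∈ [0, 2/23)
j=1 picked index 1: u0 ∈ [-3/230, 21/115)
j=2 picked index 1: u0 ∈ [-13/115, 19/230)
j=3 picked index 3: u0 ∈ [-2/115, 41/230)
j=4 picked index 3: u0 ∈ [-27/230, 9/115)
j=5 picked index 5: u0 ∈ [-1/46, 7/46)
j=6 picked index 6: u0 ∈ [6/115, 57/230)
j=7 picked index 6: u0 ∈ [-11/230, 17/115)
j=8 picked index 8: u0 ∈ [8/115, 41/230)
j=9 picked index 8: u0 ∈ [-7/230, 9/115)
intersection: [8/115, 9/115)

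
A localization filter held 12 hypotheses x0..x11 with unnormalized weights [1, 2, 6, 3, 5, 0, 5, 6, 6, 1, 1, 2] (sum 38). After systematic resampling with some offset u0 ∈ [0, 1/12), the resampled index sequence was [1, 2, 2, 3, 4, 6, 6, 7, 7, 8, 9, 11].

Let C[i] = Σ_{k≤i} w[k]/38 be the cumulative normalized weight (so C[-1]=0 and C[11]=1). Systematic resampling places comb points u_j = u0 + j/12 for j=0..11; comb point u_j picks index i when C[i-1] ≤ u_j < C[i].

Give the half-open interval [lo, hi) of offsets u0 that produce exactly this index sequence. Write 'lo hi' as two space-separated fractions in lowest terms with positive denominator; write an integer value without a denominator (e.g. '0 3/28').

7/114 5/76

C = [1/38, 3/38, 9/38, 6/19, 17/38, 17/38, 11/19, 14/19, 17/19, 35/38, 18/19, 1]
j=0 picked index 1: u0 ∈ [1/38, 3/38)
j=1 picked index 2: u0 ∈ [-1/228, 35/228)
j=2 picked index 2: u0 ∈ [-5/57, 4/57)
j=3 picked index 3: u0 ∈ [-1/76, 5/76)
j=4 picked index 4: u0 ∈ [-1/57, 13/114)
j=5 picked index 6: u0 ∈ [7/228, 37/228)
j=6 picked index 6: u0 ∈ [-1/19, 3/38)
j=7 picked index 7: u0 ∈ [-1/228, 35/228)
j=8 picked index 7: u0 ∈ [-5/57, 4/57)
j=9 picked index 8: u0 ∈ [-1/76, 11/76)
j=10 picked index 9: u0 ∈ [7/114, 5/57)
j=11 picked index 11: u0 ∈ [7/228, 1/12)
intersection: [7/114, 5/76)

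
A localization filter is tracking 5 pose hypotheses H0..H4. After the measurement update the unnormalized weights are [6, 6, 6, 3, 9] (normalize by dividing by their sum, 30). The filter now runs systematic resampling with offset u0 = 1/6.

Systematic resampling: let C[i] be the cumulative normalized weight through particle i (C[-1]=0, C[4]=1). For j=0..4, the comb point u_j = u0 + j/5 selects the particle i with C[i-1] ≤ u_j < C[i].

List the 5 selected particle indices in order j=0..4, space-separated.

C = [1/5, 2/5, 3/5, 7/10, 1]
j=0: u_0=1/6 ∈ [0, 1/5) → index 0
j=1: u_1=11/30 ∈ [1/5, 2/5) → index 1
j=2: u_2=17/30 ∈ [2/5, 3/5) → index 2
j=3: u_3=23/30 ∈ [7/10, 1) → index 4
j=4: u_4=29/30 ∈ [7/10, 1) → index 4

0 1 2 4 4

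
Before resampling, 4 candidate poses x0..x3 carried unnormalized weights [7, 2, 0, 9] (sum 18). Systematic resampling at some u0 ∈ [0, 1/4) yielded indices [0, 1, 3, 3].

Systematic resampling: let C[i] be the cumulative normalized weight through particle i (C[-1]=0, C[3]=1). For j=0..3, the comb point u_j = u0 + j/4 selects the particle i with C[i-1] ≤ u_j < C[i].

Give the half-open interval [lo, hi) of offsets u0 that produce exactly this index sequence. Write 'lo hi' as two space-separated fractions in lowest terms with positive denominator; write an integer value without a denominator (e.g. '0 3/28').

C = [7/18, 1/2, 1/2, 1]
j=0 picked index 0: u0 ∈ [0, 7/18)
j=1 picked index 1: u0 ∈ [5/36, 1/4)
j=2 picked index 3: u0 ∈ [0, 1/2)
j=3 picked index 3: u0 ∈ [-1/4, 1/4)
intersection: [5/36, 1/4)

5/36 1/4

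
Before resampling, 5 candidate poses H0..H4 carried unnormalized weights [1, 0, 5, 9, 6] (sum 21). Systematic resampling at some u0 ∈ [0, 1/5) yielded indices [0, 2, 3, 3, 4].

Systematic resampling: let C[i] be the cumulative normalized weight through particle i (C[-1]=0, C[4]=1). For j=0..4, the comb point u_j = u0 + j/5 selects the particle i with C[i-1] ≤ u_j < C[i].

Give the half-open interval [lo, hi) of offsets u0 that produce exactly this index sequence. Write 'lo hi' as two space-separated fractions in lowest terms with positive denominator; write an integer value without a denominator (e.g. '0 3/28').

C = [1/21, 1/21, 2/7, 5/7, 1]
j=0 picked index 0: u0 ∈ [0, 1/21)
j=1 picked index 2: u0 ∈ [-16/105, 3/35)
j=2 picked index 3: u0 ∈ [-4/35, 11/35)
j=3 picked index 3: u0 ∈ [-11/35, 4/35)
j=4 picked index 4: u0 ∈ [-3/35, 1/5)
intersection: [0, 1/21)

0 1/21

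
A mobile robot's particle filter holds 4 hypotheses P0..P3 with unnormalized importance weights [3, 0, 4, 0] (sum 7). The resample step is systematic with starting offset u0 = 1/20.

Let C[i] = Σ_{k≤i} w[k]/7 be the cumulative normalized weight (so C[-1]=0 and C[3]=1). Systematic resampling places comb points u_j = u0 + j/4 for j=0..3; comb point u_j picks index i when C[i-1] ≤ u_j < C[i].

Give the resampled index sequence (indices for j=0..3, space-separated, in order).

C = [3/7, 3/7, 1, 1]
j=0: u_0=1/20 ∈ [0, 3/7) → index 0
j=1: u_1=3/10 ∈ [0, 3/7) → index 0
j=2: u_2=11/20 ∈ [3/7, 1) → index 2
j=3: u_3=4/5 ∈ [3/7, 1) → index 2

0 0 2 2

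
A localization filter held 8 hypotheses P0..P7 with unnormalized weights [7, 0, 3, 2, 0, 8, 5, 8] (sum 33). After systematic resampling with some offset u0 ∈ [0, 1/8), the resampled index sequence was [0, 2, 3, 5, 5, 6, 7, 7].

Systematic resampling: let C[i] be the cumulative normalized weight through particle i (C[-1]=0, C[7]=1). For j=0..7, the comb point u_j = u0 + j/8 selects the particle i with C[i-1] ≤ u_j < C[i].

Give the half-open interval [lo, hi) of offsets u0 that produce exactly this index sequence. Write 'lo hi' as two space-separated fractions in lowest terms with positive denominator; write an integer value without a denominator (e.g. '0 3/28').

23/264 7/66

C = [7/33, 7/33, 10/33, 4/11, 4/11, 20/33, 25/33, 1]
j=0 picked index 0: u0 ∈ [0, 7/33)
j=1 picked index 2: u0 ∈ [23/264, 47/264)
j=2 picked index 3: u0 ∈ [7/132, 5/44)
j=3 picked index 5: u0 ∈ [-1/88, 61/264)
j=4 picked index 5: u0 ∈ [-3/22, 7/66)
j=5 picked index 6: u0 ∈ [-5/264, 35/264)
j=6 picked index 7: u0 ∈ [1/132, 1/4)
j=7 picked index 7: u0 ∈ [-31/264, 1/8)
intersection: [23/264, 7/66)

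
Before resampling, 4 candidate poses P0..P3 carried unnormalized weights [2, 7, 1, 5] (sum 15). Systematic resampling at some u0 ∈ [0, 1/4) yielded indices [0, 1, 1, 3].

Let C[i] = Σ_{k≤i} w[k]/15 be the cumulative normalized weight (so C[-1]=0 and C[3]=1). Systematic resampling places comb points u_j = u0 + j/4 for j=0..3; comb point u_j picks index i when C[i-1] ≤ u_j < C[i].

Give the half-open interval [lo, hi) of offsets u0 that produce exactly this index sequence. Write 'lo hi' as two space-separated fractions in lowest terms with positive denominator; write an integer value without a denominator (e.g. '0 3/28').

C = [2/15, 3/5, 2/3, 1]
j=0 picked index 0: u0 ∈ [0, 2/15)
j=1 picked index 1: u0 ∈ [-7/60, 7/20)
j=2 picked index 1: u0 ∈ [-11/30, 1/10)
j=3 picked index 3: u0 ∈ [-1/12, 1/4)
intersection: [0, 1/10)

0 1/10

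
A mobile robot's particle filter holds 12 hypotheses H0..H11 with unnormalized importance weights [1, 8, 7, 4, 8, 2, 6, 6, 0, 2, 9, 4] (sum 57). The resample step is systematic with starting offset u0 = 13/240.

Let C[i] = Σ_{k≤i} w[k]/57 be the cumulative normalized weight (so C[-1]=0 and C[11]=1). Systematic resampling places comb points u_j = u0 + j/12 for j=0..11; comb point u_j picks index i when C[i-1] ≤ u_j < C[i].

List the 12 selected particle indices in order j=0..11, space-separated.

C = [1/57, 3/19, 16/57, 20/57, 28/57, 10/19, 12/19, 14/19, 14/19, 44/57, 53/57, 1]
j=0: u_0=13/240 ∈ [1/57, 3/19) → index 1
j=1: u_1=11/80 ∈ [1/57, 3/19) → index 1
j=2: u_2=53/240 ∈ [3/19, 16/57) → index 2
j=3: u_3=73/240 ∈ [16/57, 20/57) → index 3
j=4: u_4=31/80 ∈ [20/57, 28/57) → index 4
j=5: u_5=113/240 ∈ [20/57, 28/57) → index 4
j=6: u_6=133/240 ∈ [10/19, 12/19) → index 6
j=7: u_7=51/80 ∈ [12/19, 14/19) → index 7
j=8: u_8=173/240 ∈ [12/19, 14/19) → index 7
j=9: u_9=193/240 ∈ [44/57, 53/57) → index 10
j=10: u_10=71/80 ∈ [44/57, 53/57) → index 10
j=11: u_11=233/240 ∈ [53/57, 1) → index 11

1 1 2 3 4 4 6 7 7 10 10 11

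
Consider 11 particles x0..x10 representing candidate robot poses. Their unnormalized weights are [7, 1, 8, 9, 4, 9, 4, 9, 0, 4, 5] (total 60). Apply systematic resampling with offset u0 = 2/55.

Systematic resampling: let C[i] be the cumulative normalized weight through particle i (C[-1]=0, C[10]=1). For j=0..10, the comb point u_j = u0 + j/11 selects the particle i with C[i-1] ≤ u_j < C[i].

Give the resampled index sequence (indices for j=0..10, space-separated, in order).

C = [7/60, 2/15, 4/15, 5/12, 29/60, 19/30, 7/10, 17/20, 17/20, 11/12, 1]
j=0: u_0=2/55 ∈ [0, 7/60) → index 0
j=1: u_1=7/55 ∈ [7/60, 2/15) → index 1
j=2: u_2=12/55 ∈ [2/15, 4/15) → index 2
j=3: u_3=17/55 ∈ [4/15, 5/12) → index 3
j=4: u_4=2/5 ∈ [4/15, 5/12) → index 3
j=5: u_5=27/55 ∈ [29/60, 19/30) → index 5
j=6: u_6=32/55 ∈ [29/60, 19/30) → index 5
j=7: u_7=37/55 ∈ [19/30, 7/10) → index 6
j=8: u_8=42/55 ∈ [7/10, 17/20) → index 7
j=9: u_9=47/55 ∈ [17/20, 11/12) → index 9
j=10: u_10=52/55 ∈ [11/12, 1) → index 10

0 1 2 3 3 5 5 6 7 9 10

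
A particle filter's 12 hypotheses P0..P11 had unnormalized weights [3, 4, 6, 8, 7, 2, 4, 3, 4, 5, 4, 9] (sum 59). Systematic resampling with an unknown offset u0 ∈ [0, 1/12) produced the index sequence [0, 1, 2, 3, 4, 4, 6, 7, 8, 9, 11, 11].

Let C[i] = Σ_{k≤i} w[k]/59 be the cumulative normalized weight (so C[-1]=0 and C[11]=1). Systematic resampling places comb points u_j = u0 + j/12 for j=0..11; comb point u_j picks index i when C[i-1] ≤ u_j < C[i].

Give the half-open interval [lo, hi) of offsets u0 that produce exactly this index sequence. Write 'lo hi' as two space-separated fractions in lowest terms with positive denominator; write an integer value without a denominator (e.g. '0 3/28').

4/177 5/177

C = [3/59, 7/59, 13/59, 21/59, 28/59, 30/59, 34/59, 37/59, 41/59, 46/59, 50/59, 1]
j=0 picked index 0: u0 ∈ [0, 3/59)
j=1 picked index 1: u0 ∈ [-23/708, 25/708)
j=2 picked index 2: u0 ∈ [-17/354, 19/354)
j=3 picked index 3: u0 ∈ [-7/236, 25/236)
j=4 picked index 4: u0 ∈ [4/177, 25/177)
j=5 picked index 4: u0 ∈ [-43/708, 41/708)
j=6 picked index 6: u0 ∈ [1/118, 9/118)
j=7 picked index 7: u0 ∈ [-5/708, 31/708)
j=8 picked index 8: u0 ∈ [-7/177, 5/177)
j=9 picked index 9: u0 ∈ [-13/236, 7/236)
j=10 picked index 11: u0 ∈ [5/354, 1/6)
j=11 picked index 11: u0 ∈ [-49/708, 1/12)
intersection: [4/177, 5/177)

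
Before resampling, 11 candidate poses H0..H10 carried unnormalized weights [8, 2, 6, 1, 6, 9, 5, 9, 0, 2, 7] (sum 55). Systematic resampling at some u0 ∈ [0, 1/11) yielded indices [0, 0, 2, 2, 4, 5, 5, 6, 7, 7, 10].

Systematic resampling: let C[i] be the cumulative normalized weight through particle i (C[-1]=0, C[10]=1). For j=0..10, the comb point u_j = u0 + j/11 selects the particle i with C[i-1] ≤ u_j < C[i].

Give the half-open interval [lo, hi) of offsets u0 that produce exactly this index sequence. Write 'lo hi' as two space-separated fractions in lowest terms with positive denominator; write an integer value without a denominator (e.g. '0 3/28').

C = [8/55, 2/11, 16/55, 17/55, 23/55, 32/55, 37/55, 46/55, 46/55, 48/55, 1]
j=0 picked index 0: u0 ∈ [0, 8/55)
j=1 picked index 0: u0 ∈ [-1/11, 3/55)
j=2 picked index 2: u0 ∈ [0, 6/55)
j=3 picked index 2: u0 ∈ [-1/11, 1/55)
j=4 picked index 4: u0 ∈ [-3/55, 3/55)
j=5 picked index 5: u0 ∈ [-2/55, 7/55)
j=6 picked index 5: u0 ∈ [-7/55, 2/55)
j=7 picked index 6: u0 ∈ [-3/55, 2/55)
j=8 picked index 7: u0 ∈ [-3/55, 6/55)
j=9 picked index 7: u0 ∈ [-8/55, 1/55)
j=10 picked index 10: u0 ∈ [-2/55, 1/11)
intersection: [0, 1/55)

0 1/55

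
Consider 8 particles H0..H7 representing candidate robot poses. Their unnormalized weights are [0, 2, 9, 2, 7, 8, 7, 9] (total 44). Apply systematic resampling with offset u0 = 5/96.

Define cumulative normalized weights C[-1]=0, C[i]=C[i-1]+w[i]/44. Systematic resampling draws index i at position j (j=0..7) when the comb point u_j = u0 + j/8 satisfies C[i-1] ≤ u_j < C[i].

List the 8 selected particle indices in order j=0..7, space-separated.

2 2 4 4 5 6 7 7

C = [0, 1/22, 1/4, 13/44, 5/11, 7/11, 35/44, 1]
j=0: u_0=5/96 ∈ [1/22, 1/4) → index 2
j=1: u_1=17/96 ∈ [1/22, 1/4) → index 2
j=2: u_2=29/96 ∈ [13/44, 5/11) → index 4
j=3: u_3=41/96 ∈ [13/44, 5/11) → index 4
j=4: u_4=53/96 ∈ [5/11, 7/11) → index 5
j=5: u_5=65/96 ∈ [7/11, 35/44) → index 6
j=6: u_6=77/96 ∈ [35/44, 1) → index 7
j=7: u_7=89/96 ∈ [35/44, 1) → index 7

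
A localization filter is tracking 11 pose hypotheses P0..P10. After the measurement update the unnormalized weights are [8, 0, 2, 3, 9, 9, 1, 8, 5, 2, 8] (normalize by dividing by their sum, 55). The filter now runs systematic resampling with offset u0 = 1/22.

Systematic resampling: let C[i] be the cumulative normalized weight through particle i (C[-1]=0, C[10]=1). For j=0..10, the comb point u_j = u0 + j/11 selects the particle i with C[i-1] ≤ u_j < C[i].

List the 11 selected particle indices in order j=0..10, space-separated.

C = [8/55, 8/55, 2/11, 13/55, 2/5, 31/55, 32/55, 8/11, 9/11, 47/55, 1]
j=0: u_0=1/22 ∈ [0, 8/55) → index 0
j=1: u_1=3/22 ∈ [0, 8/55) → index 0
j=2: u_2=5/22 ∈ [2/11, 13/55) → index 3
j=3: u_3=7/22 ∈ [13/55, 2/5) → index 4
j=4: u_4=9/22 ∈ [2/5, 31/55) → index 5
j=5: u_5=1/2 ∈ [2/5, 31/55) → index 5
j=6: u_6=13/22 ∈ [32/55, 8/11) → index 7
j=7: u_7=15/22 ∈ [32/55, 8/11) → index 7
j=8: u_8=17/22 ∈ [8/11, 9/11) → index 8
j=9: u_9=19/22 ∈ [47/55, 1) → index 10
j=10: u_10=21/22 ∈ [47/55, 1) → index 10

0 0 3 4 5 5 7 7 8 10 10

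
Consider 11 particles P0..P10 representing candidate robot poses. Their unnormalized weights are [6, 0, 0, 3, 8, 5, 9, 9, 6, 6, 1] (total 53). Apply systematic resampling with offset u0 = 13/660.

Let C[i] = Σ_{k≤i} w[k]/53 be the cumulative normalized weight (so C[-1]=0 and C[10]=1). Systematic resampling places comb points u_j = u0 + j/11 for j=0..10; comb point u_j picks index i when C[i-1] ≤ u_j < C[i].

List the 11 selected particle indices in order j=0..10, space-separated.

C = [6/53, 6/53, 6/53, 9/53, 17/53, 22/53, 31/53, 40/53, 46/53, 52/53, 1]
j=0: u_0=13/660 ∈ [0, 6/53) → index 0
j=1: u_1=73/660 ∈ [0, 6/53) → index 0
j=2: u_2=133/660 ∈ [9/53, 17/53) → index 4
j=3: u_3=193/660 ∈ [9/53, 17/53) → index 4
j=4: u_4=23/60 ∈ [17/53, 22/53) → index 5
j=5: u_5=313/660 ∈ [22/53, 31/53) → index 6
j=6: u_6=373/660 ∈ [22/53, 31/53) → index 6
j=7: u_7=433/660 ∈ [31/53, 40/53) → index 7
j=8: u_8=493/660 ∈ [31/53, 40/53) → index 7
j=9: u_9=553/660 ∈ [40/53, 46/53) → index 8
j=10: u_10=613/660 ∈ [46/53, 52/53) → index 9

0 0 4 4 5 6 6 7 7 8 9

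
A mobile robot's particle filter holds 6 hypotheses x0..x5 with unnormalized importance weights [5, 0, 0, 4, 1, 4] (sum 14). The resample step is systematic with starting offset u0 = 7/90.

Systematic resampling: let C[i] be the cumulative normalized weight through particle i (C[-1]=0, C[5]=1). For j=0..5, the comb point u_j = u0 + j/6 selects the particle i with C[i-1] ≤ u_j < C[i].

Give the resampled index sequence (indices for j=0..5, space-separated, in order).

0 0 3 3 5 5

C = [5/14, 5/14, 5/14, 9/14, 5/7, 1]
j=0: u_0=7/90 ∈ [0, 5/14) → index 0
j=1: u_1=11/45 ∈ [0, 5/14) → index 0
j=2: u_2=37/90 ∈ [5/14, 9/14) → index 3
j=3: u_3=26/45 ∈ [5/14, 9/14) → index 3
j=4: u_4=67/90 ∈ [5/7, 1) → index 5
j=5: u_5=41/45 ∈ [5/7, 1) → index 5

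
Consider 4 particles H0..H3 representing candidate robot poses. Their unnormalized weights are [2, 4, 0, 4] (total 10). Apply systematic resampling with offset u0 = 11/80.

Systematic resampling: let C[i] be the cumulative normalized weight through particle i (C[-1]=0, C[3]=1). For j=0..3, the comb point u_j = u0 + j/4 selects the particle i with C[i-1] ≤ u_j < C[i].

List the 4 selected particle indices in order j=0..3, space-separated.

C = [1/5, 3/5, 3/5, 1]
j=0: u_0=11/80 ∈ [0, 1/5) → index 0
j=1: u_1=31/80 ∈ [1/5, 3/5) → index 1
j=2: u_2=51/80 ∈ [3/5, 1) → index 3
j=3: u_3=71/80 ∈ [3/5, 1) → index 3

0 1 3 3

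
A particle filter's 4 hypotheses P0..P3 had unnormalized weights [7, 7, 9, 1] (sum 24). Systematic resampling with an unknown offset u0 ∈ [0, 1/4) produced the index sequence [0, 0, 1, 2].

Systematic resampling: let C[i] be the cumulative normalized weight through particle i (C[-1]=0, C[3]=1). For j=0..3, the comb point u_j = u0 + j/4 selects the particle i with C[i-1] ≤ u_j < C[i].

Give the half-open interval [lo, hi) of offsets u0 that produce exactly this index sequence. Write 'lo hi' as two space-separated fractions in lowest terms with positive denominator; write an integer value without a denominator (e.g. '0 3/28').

C = [7/24, 7/12, 23/24, 1]
j=0 picked index 0: u0 ∈ [0, 7/24)
j=1 picked index 0: u0 ∈ [-1/4, 1/24)
j=2 picked index 1: u0 ∈ [-5/24, 1/12)
j=3 picked index 2: u0 ∈ [-1/6, 5/24)
intersection: [0, 1/24)

0 1/24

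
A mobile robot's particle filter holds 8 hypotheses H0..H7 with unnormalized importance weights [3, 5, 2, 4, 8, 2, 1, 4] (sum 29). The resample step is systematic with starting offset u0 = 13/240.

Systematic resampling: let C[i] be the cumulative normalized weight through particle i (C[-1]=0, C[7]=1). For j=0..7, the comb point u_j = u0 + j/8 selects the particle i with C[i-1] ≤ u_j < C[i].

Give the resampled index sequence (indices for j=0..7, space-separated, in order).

C = [3/29, 8/29, 10/29, 14/29, 22/29, 24/29, 25/29, 1]
j=0: u_0=13/240 ∈ [0, 3/29) → index 0
j=1: u_1=43/240 ∈ [3/29, 8/29) → index 1
j=2: u_2=73/240 ∈ [8/29, 10/29) → index 2
j=3: u_3=103/240 ∈ [10/29, 14/29) → index 3
j=4: u_4=133/240 ∈ [14/29, 22/29) → index 4
j=5: u_5=163/240 ∈ [14/29, 22/29) → index 4
j=6: u_6=193/240 ∈ [22/29, 24/29) → index 5
j=7: u_7=223/240 ∈ [25/29, 1) → index 7

0 1 2 3 4 4 5 7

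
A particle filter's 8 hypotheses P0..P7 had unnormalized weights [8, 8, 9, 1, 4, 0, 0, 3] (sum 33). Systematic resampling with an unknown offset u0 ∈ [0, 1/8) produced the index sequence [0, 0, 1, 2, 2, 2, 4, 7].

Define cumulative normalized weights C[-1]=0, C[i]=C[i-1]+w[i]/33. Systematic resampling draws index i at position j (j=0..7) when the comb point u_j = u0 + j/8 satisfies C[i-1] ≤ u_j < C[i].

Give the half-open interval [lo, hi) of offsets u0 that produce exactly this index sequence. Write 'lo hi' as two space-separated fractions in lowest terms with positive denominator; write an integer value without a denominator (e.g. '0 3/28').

C = [8/33, 16/33, 25/33, 26/33, 10/11, 10/11, 10/11, 1]
j=0 picked index 0: u0 ∈ [0, 8/33)
j=1 picked index 0: u0 ∈ [-1/8, 31/264)
j=2 picked index 1: u0 ∈ [-1/132, 31/132)
j=3 picked index 2: u0 ∈ [29/264, 101/264)
j=4 picked index 2: u0 ∈ [-1/66, 17/66)
j=5 picked index 2: u0 ∈ [-37/264, 35/264)
j=6 picked index 4: u0 ∈ [5/132, 7/44)
j=7 picked index 7: u0 ∈ [3/88, 1/8)
intersection: [29/264, 31/264)

29/264 31/264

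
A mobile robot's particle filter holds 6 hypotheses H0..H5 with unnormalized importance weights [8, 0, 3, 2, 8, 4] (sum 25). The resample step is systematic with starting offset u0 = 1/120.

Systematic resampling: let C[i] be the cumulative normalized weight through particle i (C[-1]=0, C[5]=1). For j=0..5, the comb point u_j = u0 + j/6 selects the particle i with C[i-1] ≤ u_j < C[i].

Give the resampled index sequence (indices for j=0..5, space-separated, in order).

0 0 2 3 4 5

C = [8/25, 8/25, 11/25, 13/25, 21/25, 1]
j=0: u_0=1/120 ∈ [0, 8/25) → index 0
j=1: u_1=7/40 ∈ [0, 8/25) → index 0
j=2: u_2=41/120 ∈ [8/25, 11/25) → index 2
j=3: u_3=61/120 ∈ [11/25, 13/25) → index 3
j=4: u_4=27/40 ∈ [13/25, 21/25) → index 4
j=5: u_5=101/120 ∈ [21/25, 1) → index 5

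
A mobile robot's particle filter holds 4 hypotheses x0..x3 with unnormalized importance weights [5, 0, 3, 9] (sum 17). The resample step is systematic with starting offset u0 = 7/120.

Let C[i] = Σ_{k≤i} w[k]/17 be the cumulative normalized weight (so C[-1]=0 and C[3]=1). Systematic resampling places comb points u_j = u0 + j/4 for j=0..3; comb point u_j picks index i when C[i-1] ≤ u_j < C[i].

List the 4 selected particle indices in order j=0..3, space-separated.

0 2 3 3

C = [5/17, 5/17, 8/17, 1]
j=0: u_0=7/120 ∈ [0, 5/17) → index 0
j=1: u_1=37/120 ∈ [5/17, 8/17) → index 2
j=2: u_2=67/120 ∈ [8/17, 1) → index 3
j=3: u_3=97/120 ∈ [8/17, 1) → index 3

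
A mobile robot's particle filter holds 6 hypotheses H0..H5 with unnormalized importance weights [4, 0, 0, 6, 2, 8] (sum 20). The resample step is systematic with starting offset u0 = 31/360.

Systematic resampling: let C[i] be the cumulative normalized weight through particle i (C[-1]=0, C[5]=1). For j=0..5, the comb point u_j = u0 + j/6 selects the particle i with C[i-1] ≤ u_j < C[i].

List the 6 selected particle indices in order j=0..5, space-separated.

0 3 3 4 5 5

C = [1/5, 1/5, 1/5, 1/2, 3/5, 1]
j=0: u_0=31/360 ∈ [0, 1/5) → index 0
j=1: u_1=91/360 ∈ [1/5, 1/2) → index 3
j=2: u_2=151/360 ∈ [1/5, 1/2) → index 3
j=3: u_3=211/360 ∈ [1/2, 3/5) → index 4
j=4: u_4=271/360 ∈ [3/5, 1) → index 5
j=5: u_5=331/360 ∈ [3/5, 1) → index 5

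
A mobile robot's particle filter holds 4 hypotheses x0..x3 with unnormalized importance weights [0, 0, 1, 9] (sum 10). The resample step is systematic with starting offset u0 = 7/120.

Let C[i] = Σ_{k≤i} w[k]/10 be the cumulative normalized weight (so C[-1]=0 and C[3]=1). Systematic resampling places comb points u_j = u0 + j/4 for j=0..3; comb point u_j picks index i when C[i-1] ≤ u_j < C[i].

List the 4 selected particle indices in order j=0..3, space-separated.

2 3 3 3

C = [0, 0, 1/10, 1]
j=0: u_0=7/120 ∈ [0, 1/10) → index 2
j=1: u_1=37/120 ∈ [1/10, 1) → index 3
j=2: u_2=67/120 ∈ [1/10, 1) → index 3
j=3: u_3=97/120 ∈ [1/10, 1) → index 3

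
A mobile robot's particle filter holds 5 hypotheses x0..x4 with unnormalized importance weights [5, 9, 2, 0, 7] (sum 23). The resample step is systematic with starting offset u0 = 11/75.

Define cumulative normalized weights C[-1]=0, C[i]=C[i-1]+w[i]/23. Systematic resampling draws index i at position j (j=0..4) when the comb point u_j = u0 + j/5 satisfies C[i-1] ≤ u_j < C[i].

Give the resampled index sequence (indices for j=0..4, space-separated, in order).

0 1 1 4 4

C = [5/23, 14/23, 16/23, 16/23, 1]
j=0: u_0=11/75 ∈ [0, 5/23) → index 0
j=1: u_1=26/75 ∈ [5/23, 14/23) → index 1
j=2: u_2=41/75 ∈ [5/23, 14/23) → index 1
j=3: u_3=56/75 ∈ [16/23, 1) → index 4
j=4: u_4=71/75 ∈ [16/23, 1) → index 4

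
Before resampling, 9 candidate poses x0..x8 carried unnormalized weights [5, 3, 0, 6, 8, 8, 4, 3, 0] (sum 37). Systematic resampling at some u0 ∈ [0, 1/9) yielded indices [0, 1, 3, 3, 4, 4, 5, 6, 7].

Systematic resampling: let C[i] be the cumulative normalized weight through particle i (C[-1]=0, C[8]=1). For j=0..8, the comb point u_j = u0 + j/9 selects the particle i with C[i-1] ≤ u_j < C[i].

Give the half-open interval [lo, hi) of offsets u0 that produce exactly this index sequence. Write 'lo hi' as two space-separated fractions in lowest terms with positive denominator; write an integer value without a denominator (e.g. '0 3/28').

11/333 13/333

C = [5/37, 8/37, 8/37, 14/37, 22/37, 30/37, 34/37, 1, 1]
j=0 picked index 0: u0 ∈ [0, 5/37)
j=1 picked index 1: u0 ∈ [8/333, 35/333)
j=2 picked index 3: u0 ∈ [-2/333, 52/333)
j=3 picked index 3: u0 ∈ [-13/111, 5/111)
j=4 picked index 4: u0 ∈ [-22/333, 50/333)
j=5 picked index 4: u0 ∈ [-59/333, 13/333)
j=6 picked index 5: u0 ∈ [-8/111, 16/111)
j=7 picked index 6: u0 ∈ [11/333, 47/333)
j=8 picked index 7: u0 ∈ [10/333, 1/9)
intersection: [11/333, 13/333)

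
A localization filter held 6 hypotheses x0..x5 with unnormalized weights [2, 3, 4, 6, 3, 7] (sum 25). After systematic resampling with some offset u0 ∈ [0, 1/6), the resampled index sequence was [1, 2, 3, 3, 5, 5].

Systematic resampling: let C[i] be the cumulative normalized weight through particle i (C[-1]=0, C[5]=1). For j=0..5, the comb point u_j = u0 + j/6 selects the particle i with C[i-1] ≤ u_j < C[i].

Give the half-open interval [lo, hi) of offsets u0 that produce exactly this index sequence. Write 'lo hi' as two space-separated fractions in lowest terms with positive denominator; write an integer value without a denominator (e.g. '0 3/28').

2/25 1/10

C = [2/25, 1/5, 9/25, 3/5, 18/25, 1]
j=0 picked index 1: u0 ∈ [2/25, 1/5)
j=1 picked index 2: u0 ∈ [1/30, 29/150)
j=2 picked index 3: u0 ∈ [2/75, 4/15)
j=3 picked index 3: u0 ∈ [-7/50, 1/10)
j=4 picked index 5: u0 ∈ [4/75, 1/3)
j=5 picked index 5: u0 ∈ [-17/150, 1/6)
intersection: [2/25, 1/10)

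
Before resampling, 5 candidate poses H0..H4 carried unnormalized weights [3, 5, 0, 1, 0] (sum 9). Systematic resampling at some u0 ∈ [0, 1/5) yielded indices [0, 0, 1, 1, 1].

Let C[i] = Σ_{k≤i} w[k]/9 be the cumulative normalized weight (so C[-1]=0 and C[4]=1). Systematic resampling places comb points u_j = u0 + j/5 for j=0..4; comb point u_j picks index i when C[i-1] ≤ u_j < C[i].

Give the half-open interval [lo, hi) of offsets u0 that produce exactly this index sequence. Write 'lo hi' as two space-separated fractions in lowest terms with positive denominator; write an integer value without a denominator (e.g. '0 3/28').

0 4/45

C = [1/3, 8/9, 8/9, 1, 1]
j=0 picked index 0: u0 ∈ [0, 1/3)
j=1 picked index 0: u0 ∈ [-1/5, 2/15)
j=2 picked index 1: u0 ∈ [-1/15, 22/45)
j=3 picked index 1: u0 ∈ [-4/15, 13/45)
j=4 picked index 1: u0 ∈ [-7/15, 4/45)
intersection: [0, 4/45)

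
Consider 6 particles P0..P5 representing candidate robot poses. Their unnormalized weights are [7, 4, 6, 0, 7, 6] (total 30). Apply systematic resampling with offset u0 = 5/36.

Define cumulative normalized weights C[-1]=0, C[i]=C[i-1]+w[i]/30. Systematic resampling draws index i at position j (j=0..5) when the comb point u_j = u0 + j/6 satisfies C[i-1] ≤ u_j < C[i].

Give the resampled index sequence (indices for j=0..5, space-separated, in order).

0 1 2 4 5 5

C = [7/30, 11/30, 17/30, 17/30, 4/5, 1]
j=0: u_0=5/36 ∈ [0, 7/30) → index 0
j=1: u_1=11/36 ∈ [7/30, 11/30) → index 1
j=2: u_2=17/36 ∈ [11/30, 17/30) → index 2
j=3: u_3=23/36 ∈ [17/30, 4/5) → index 4
j=4: u_4=29/36 ∈ [4/5, 1) → index 5
j=5: u_5=35/36 ∈ [4/5, 1) → index 5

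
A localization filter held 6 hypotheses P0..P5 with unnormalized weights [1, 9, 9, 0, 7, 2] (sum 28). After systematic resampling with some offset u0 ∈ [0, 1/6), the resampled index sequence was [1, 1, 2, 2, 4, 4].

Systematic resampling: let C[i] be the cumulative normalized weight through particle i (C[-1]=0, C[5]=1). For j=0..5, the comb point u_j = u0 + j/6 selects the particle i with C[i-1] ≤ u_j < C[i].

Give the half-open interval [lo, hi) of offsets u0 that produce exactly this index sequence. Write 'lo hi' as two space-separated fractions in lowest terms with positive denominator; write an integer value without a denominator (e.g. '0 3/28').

1/28 2/21

C = [1/28, 5/14, 19/28, 19/28, 13/14, 1]
j=0 picked index 1: u0 ∈ [1/28, 5/14)
j=1 picked index 1: u0 ∈ [-11/84, 4/21)
j=2 picked index 2: u0 ∈ [1/42, 29/84)
j=3 picked index 2: u0 ∈ [-1/7, 5/28)
j=4 picked index 4: u0 ∈ [1/84, 11/42)
j=5 picked index 4: u0 ∈ [-13/84, 2/21)
intersection: [1/28, 2/21)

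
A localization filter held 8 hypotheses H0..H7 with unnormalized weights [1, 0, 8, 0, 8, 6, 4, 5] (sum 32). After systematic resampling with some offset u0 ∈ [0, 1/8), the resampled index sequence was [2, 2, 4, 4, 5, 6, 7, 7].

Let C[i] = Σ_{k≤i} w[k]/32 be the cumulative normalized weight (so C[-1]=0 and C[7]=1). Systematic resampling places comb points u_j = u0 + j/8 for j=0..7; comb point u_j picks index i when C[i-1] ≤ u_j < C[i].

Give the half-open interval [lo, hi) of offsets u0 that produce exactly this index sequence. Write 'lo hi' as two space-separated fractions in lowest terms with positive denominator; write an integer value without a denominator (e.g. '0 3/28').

3/32 1/8

C = [1/32, 1/32, 9/32, 9/32, 17/32, 23/32, 27/32, 1]
j=0 picked index 2: u0 ∈ [1/32, 9/32)
j=1 picked index 2: u0 ∈ [-3/32, 5/32)
j=2 picked index 4: u0 ∈ [1/32, 9/32)
j=3 picked index 4: u0 ∈ [-3/32, 5/32)
j=4 picked index 5: u0 ∈ [1/32, 7/32)
j=5 picked index 6: u0 ∈ [3/32, 7/32)
j=6 picked index 7: u0 ∈ [3/32, 1/4)
j=7 picked index 7: u0 ∈ [-1/32, 1/8)
intersection: [3/32, 1/8)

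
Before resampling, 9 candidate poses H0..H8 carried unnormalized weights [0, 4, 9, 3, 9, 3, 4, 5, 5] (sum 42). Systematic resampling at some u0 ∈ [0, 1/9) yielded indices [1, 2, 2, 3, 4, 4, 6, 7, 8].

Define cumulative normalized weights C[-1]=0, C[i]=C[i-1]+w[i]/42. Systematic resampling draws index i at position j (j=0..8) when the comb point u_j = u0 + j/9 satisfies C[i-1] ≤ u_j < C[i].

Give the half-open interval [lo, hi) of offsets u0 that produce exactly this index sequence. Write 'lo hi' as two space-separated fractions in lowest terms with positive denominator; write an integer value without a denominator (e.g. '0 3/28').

C = [0, 2/21, 13/42, 8/21, 25/42, 2/3, 16/21, 37/42, 1]
j=0 picked index 1: u0 ∈ [0, 2/21)
j=1 picked index 2: u0 ∈ [-1/63, 25/126)
j=2 picked index 2: u0 ∈ [-8/63, 11/126)
j=3 picked index 3: u0 ∈ [-1/42, 1/21)
j=4 picked index 4: u0 ∈ [-4/63, 19/126)
j=5 picked index 4: u0 ∈ [-11/63, 5/126)
j=6 picked index 6: u0 ∈ [0, 2/21)
j=7 picked index 7: u0 ∈ [-1/63, 13/126)
j=8 picked index 8: u0 ∈ [-1/126, 1/9)
intersection: [0, 5/126)

0 5/126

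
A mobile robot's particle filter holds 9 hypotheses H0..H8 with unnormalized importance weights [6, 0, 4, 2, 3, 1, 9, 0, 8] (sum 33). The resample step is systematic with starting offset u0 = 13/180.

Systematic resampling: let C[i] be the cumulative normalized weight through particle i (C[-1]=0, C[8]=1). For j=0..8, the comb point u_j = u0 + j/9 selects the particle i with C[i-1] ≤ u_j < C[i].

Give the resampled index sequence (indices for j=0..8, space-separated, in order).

0 2 2 4 6 6 6 8 8

C = [2/11, 2/11, 10/33, 4/11, 5/11, 16/33, 25/33, 25/33, 1]
j=0: u_0=13/180 ∈ [0, 2/11) → index 0
j=1: u_1=11/60 ∈ [2/11, 10/33) → index 2
j=2: u_2=53/180 ∈ [2/11, 10/33) → index 2
j=3: u_3=73/180 ∈ [4/11, 5/11) → index 4
j=4: u_4=31/60 ∈ [16/33, 25/33) → index 6
j=5: u_5=113/180 ∈ [16/33, 25/33) → index 6
j=6: u_6=133/180 ∈ [16/33, 25/33) → index 6
j=7: u_7=17/20 ∈ [25/33, 1) → index 8
j=8: u_8=173/180 ∈ [25/33, 1) → index 8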